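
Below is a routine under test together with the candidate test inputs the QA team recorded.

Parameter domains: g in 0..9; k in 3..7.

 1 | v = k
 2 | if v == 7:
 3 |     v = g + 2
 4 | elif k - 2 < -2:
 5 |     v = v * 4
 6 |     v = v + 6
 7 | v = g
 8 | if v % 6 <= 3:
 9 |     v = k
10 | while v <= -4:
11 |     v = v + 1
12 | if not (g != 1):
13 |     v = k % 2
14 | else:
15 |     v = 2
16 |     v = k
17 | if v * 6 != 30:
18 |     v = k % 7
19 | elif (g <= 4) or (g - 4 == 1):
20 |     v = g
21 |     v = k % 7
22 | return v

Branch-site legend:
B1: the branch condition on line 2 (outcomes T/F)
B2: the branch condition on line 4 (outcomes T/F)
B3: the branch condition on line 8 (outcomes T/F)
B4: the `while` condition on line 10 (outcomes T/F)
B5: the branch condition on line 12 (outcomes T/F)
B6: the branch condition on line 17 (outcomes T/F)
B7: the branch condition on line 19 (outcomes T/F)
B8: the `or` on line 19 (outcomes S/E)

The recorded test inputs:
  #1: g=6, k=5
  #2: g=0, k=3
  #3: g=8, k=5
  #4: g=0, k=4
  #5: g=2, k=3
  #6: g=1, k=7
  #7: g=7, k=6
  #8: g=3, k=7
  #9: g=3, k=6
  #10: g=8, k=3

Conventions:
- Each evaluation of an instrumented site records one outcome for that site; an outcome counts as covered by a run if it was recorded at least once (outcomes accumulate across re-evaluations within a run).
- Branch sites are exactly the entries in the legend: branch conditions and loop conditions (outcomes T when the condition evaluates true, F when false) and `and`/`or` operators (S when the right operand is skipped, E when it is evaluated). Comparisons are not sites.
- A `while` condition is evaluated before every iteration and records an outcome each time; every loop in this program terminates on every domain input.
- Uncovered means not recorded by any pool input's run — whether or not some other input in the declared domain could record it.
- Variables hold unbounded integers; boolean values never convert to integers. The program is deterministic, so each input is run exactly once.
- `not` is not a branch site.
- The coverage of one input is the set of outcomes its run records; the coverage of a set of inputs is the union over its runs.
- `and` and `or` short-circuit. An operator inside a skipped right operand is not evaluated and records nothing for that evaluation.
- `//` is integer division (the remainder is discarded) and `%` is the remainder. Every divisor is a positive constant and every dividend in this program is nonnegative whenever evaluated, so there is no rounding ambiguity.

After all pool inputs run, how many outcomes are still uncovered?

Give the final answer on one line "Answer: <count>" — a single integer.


input #1, g=6, k=5: outcomes B1=F, B2=F, B3=T, B4=F, B5=F, B6=F, B7=F, B8=E
input #2, g=0, k=3: outcomes B1=F, B2=F, B3=T, B4=F, B5=F, B6=T
input #3, g=8, k=5: outcomes B1=F, B2=F, B3=T, B4=F, B5=F, B6=F, B7=F, B8=E
input #4, g=0, k=4: outcomes B1=F, B2=F, B3=T, B4=F, B5=F, B6=T
input #5, g=2, k=3: outcomes B1=F, B2=F, B3=T, B4=F, B5=F, B6=T
input #6, g=1, k=7: outcomes B1=T, B3=T, B4=F, B5=T, B6=T
input #7, g=7, k=6: outcomes B1=F, B2=F, B3=T, B4=F, B5=F, B6=T
input #8, g=3, k=7: outcomes B1=T, B3=T, B4=F, B5=F, B6=T
input #9, g=3, k=6: outcomes B1=F, B2=F, B3=T, B4=F, B5=F, B6=T
input #10, g=8, k=3: outcomes B1=F, B2=F, B3=T, B4=F, B5=F, B6=T
union over the pool: B1=T, B1=F, B2=F, B3=T, B4=F, B5=T, B5=F, B6=T, B6=F, B7=F, B8=E
uncovered (5 of 16): B2=T, B3=F, B4=T, B7=T, B8=S
Answer: 5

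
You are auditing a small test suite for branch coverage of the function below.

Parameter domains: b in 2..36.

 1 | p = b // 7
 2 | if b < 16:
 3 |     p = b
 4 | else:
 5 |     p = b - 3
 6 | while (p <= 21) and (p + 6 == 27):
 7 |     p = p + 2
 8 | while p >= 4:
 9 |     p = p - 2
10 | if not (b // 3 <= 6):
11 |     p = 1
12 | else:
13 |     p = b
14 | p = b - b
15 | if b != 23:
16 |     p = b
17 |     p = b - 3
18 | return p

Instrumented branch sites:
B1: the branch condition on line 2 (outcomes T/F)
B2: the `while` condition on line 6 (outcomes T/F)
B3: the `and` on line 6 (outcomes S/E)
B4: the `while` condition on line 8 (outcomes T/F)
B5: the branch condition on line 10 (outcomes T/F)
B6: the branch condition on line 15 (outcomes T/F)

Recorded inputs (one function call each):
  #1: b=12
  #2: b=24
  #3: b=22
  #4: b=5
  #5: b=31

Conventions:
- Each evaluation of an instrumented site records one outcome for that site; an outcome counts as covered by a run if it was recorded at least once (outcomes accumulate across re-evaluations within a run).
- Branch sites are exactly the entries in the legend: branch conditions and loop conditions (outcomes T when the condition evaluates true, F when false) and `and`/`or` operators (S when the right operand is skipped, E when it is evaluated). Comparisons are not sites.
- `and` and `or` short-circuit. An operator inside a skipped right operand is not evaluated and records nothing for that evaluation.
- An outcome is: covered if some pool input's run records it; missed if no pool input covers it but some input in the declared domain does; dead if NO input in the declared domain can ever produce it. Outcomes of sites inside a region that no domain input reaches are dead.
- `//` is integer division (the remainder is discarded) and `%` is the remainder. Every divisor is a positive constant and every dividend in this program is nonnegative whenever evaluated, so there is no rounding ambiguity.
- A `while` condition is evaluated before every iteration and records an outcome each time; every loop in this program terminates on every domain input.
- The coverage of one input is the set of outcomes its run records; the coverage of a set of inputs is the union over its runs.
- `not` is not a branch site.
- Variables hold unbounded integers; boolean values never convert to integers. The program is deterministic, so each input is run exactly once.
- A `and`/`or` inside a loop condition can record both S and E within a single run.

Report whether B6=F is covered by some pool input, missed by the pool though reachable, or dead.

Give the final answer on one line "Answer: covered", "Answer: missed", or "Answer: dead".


no pool input records B6=F
but domain input (b=23) does record it -> reachable, so missed
Answer: missed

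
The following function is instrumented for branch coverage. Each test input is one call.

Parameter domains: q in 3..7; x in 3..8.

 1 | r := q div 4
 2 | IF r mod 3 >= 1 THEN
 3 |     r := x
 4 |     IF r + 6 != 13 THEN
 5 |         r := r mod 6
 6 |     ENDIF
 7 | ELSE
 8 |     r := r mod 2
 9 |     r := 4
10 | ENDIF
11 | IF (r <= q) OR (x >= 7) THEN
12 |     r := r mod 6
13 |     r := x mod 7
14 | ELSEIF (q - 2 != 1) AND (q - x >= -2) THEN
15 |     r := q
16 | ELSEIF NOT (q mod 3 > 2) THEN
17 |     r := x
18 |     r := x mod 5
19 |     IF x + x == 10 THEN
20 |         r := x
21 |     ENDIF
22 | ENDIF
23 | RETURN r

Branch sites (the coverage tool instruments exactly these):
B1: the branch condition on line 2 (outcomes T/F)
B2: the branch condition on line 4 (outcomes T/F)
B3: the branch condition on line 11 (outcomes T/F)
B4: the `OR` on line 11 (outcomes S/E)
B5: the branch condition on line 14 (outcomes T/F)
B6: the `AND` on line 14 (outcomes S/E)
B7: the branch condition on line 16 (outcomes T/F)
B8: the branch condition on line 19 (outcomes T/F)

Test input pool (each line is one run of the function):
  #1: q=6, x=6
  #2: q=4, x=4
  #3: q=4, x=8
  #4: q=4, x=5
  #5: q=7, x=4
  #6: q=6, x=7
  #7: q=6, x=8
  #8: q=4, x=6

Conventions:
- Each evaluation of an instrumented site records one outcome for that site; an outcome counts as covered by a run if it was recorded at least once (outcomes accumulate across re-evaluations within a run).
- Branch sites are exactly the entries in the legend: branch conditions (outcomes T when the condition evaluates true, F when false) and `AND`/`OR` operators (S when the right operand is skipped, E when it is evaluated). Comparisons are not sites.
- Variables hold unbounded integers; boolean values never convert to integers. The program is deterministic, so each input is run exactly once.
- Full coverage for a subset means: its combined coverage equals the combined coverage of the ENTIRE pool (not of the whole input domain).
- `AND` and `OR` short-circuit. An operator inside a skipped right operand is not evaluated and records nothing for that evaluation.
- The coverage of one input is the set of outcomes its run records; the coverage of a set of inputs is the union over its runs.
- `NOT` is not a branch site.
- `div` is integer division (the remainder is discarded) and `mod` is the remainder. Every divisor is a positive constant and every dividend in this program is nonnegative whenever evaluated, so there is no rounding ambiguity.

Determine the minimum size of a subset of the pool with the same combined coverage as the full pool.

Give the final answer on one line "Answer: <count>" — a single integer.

#1 (q=6, x=6) -> B1->T, B2->T, B4->S, B3->T; covered: B1=T, B2=T, B3=T, B4=S
#2 (q=4, x=4) -> B1->T, B2->T, B4->S, B3->T; covered: B1=T, B2=T, B3=T, B4=S
#3 (q=4, x=8) -> B1->T, B2->T, B4->S, B3->T; covered: B1=T, B2=T, B3=T, B4=S
#4 (q=4, x=5) -> B1->T, B2->T, B4->E, B3->F, B6->E, B5->T; covered: B1=T, B2=T, B3=F, B4=E, B5=T, B6=E
#5 (q=7, x=4) -> B1->T, B2->T, B4->S, B3->T; covered: B1=T, B2=T, B3=T, B4=S
#6 (q=6, x=7) -> B1->T, B2->F, B4->E, B3->T; covered: B1=T, B2=F, B3=T, B4=E
#7 (q=6, x=8) -> B1->T, B2->T, B4->S, B3->T; covered: B1=T, B2=T, B3=T, B4=S
#8 (q=4, x=6) -> B1->T, B2->T, B4->S, B3->T; covered: B1=T, B2=T, B3=T, B4=S
the full pool covers 9 outcomes: B1=T, B2=T, B2=F, B3=T, B3=F, B4=S, B4=E, B5=T, B6=E
every size-1 subset falls short of the 9 outcomes (best: 6/9)
every size-2 subset falls short of the 9 outcomes (best: 8/9)
size 3: inputs {1, 4, 6} cover all 9 outcomes, and no lexicographically smaller subset of this size does

Answer: 3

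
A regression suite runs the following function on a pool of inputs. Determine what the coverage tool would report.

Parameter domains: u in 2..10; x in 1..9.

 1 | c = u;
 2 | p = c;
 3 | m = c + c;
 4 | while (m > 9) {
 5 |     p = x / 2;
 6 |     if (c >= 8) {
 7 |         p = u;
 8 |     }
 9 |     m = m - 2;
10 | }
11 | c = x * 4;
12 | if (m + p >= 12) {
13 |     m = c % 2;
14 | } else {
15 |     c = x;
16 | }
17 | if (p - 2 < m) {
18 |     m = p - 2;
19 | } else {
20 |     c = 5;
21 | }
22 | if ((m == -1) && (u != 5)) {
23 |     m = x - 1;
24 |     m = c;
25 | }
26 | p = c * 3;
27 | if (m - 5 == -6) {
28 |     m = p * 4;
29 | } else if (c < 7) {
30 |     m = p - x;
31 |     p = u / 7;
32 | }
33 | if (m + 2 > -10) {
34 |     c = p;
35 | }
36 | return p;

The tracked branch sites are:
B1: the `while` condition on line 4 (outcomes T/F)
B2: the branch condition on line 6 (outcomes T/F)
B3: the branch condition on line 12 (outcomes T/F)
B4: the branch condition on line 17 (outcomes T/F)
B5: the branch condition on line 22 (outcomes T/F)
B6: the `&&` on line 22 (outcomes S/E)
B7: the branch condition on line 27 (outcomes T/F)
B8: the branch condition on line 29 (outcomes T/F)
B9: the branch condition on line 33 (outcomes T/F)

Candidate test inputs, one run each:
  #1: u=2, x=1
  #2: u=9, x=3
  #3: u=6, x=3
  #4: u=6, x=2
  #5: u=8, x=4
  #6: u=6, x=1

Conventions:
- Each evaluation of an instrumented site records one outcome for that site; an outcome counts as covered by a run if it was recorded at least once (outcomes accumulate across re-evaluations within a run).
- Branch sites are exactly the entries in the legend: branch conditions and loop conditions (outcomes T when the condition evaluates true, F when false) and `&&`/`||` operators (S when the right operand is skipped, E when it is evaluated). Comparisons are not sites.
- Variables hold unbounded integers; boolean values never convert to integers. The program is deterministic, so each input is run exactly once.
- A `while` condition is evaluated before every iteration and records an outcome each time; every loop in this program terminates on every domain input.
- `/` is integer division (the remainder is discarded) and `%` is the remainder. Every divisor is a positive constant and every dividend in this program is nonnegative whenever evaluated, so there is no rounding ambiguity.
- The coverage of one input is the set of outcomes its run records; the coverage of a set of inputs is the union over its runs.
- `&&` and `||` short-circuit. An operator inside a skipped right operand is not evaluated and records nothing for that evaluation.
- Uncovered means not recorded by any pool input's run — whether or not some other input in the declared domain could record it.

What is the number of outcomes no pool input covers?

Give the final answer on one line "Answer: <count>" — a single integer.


#1 (u=2, x=1) -> B1->F, B3->F, B4->T, B6->S, B5->F, B7->F, B8->T, B9->T; covered: B1=F, B3=F, B4=T, B5=F, B6=S, B7=F, B8=T, B9=T
#2 (u=9, x=3) -> B1->T, B2->T, B1->T, B2->T, B1->T, B2->T, B1->T, B2->T, B1->T, B2->T, B1->F, B3->T, B4->F, B6->S, ...; covered: B1=T, B1=F, B2=T, B3=T, B4=F, B5=F, B6=S, B7=F, B8=T, B9=T
#3 (u=6, x=3) -> B1->T, B2->F, B1->T, B2->F, B1->F, B3->F, B4->T, B6->E, B5->T, B7->F, B8->T, B9->T; covered: B1=T, B1=F, B2=F, B3=F, B4=T, B5=T, B6=E, B7=F, B8=T, B9=T
#4 (u=6, x=2) -> B1->T, B2->F, B1->T, B2->F, B1->F, B3->F, B4->T, B6->E, B5->T, B7->F, B8->T, B9->T; covered: B1=T, B1=F, B2=F, B3=F, B4=T, B5=T, B6=E, B7=F, B8=T, B9=T
#5 (u=8, x=4) -> B1->T, B2->T, B1->T, B2->T, B1->T, B2->T, B1->T, B2->T, B1->F, B3->T, B4->F, B6->S, B5->F, B7->F, ...; covered: B1=T, B1=F, B2=T, B3=T, B4=F, B5=F, B6=S, B7=F, B8=T, B9=T
#6 (u=6, x=1) -> B1->T, B2->F, B1->T, B2->F, B1->F, B3->F, B4->T, B6->S, B5->F, B7->F, B8->T, B9->T; covered: B1=T, B1=F, B2=F, B3=F, B4=T, B5=F, B6=S, B7=F, B8=T, B9=T
union over the pool: B1=T, B1=F, B2=T, B2=F, B3=T, B3=F, B4=T, B4=F, B5=T, B5=F, B6=S, B6=E, B7=F, B8=T, B9=T
uncovered (3 of 18): B7=T, B8=F, B9=F
Answer: 3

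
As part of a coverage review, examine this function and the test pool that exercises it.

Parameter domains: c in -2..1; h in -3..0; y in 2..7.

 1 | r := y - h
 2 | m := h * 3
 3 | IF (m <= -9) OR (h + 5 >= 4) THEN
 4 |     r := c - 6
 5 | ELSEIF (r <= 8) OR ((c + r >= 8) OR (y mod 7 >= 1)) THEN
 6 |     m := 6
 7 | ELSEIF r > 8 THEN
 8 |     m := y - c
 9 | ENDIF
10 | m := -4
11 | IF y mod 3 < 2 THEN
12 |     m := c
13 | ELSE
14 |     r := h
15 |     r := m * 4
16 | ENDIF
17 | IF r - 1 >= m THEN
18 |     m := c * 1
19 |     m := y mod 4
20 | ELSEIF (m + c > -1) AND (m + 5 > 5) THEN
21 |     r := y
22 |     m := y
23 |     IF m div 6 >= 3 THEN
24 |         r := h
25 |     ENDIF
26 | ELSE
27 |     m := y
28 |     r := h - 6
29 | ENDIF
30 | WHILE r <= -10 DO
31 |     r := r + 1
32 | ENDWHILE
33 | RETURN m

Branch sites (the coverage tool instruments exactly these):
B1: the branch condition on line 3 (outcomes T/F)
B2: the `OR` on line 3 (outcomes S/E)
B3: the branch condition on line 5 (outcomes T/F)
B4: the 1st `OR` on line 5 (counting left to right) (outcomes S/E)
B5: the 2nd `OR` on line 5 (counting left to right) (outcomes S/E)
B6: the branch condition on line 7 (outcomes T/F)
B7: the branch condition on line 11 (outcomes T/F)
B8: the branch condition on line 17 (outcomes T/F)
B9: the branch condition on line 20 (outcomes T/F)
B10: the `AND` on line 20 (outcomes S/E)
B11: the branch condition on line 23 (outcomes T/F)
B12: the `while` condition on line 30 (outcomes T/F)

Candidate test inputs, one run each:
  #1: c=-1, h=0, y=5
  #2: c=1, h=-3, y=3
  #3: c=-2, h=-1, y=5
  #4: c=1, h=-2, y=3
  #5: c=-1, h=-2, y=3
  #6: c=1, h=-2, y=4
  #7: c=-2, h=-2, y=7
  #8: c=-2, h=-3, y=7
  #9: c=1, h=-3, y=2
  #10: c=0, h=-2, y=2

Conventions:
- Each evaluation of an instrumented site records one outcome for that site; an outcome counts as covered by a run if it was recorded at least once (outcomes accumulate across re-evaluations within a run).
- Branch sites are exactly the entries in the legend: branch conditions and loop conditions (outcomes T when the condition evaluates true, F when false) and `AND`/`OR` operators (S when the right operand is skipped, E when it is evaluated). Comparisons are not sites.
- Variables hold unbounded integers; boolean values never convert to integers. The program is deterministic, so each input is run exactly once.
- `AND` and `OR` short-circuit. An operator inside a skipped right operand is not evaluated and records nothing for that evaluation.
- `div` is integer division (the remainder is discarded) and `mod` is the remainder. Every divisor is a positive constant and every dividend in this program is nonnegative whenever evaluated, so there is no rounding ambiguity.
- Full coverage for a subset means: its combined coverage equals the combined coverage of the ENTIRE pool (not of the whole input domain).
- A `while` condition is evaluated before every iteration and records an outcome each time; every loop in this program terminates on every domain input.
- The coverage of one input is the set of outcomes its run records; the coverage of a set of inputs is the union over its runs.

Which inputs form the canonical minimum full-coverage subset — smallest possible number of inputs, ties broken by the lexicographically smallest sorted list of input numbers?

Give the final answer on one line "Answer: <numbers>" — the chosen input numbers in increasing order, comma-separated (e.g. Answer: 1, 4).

#1 (c=-1, h=0, y=5) -> B2->E, B1->T, B7->F, B8->F, B10->S, B9->F, B12->F; covered: B1=T, B2=E, B7=F, B8=F, B9=F, B10=S, B12=F
#2 (c=1, h=-3, y=3) -> B2->S, B1->T, B7->T, B8->F, B10->E, B9->T, B11->F, B12->F; covered: B1=T, B2=S, B7=T, B8=F, B9=T, B10=E, B11=F, B12=F
#3 (c=-2, h=-1, y=5) -> B2->E, B1->T, B7->F, B8->F, B10->S, B9->F, B12->F; covered: B1=T, B2=E, B7=F, B8=F, B9=F, B10=S, B12=F
#4 (c=1, h=-2, y=3) -> B2->E, B1->F, B4->S, B3->T, B7->T, B8->T, B12->F; covered: B1=F, B2=E, B3=T, B4=S, B7=T, B8=T, B12=F
#5 (c=-1, h=-2, y=3) -> B2->E, B1->F, B4->S, B3->T, B7->T, B8->T, B12->F; covered: B1=F, B2=E, B3=T, B4=S, B7=T, B8=T, B12=F
#6 (c=1, h=-2, y=4) -> B2->E, B1->F, B4->S, B3->T, B7->T, B8->T, B12->F; covered: B1=F, B2=E, B3=T, B4=S, B7=T, B8=T, B12=F
#7 (c=-2, h=-2, y=7) -> B2->E, B1->F, B4->E, B5->E, B3->F, B6->T, B7->T, B8->T, B12->F; covered: B1=F, B2=E, B3=F, B4=E, B5=E, B6=T, B7=T, B8=T, B12=F
#8 (c=-2, h=-3, y=7) -> B2->S, B1->T, B7->T, B8->F, B10->S, B9->F, B12->F; covered: B1=T, B2=S, B7=T, B8=F, B9=F, B10=S, B12=F
#9 (c=1, h=-3, y=2) -> B2->S, B1->T, B7->F, B8->F, B10->S, B9->F, B12->F; covered: B1=T, B2=S, B7=F, B8=F, B9=F, B10=S, B12=F
#10 (c=0, h=-2, y=2) -> B2->E, B1->F, B4->S, B3->T, B7->F, B8->F, B10->S, B9->F, B12->F; covered: B1=F, B2=E, B3=T, B4=S, B7=F, B8=F, B9=F, B10=S, B12=F
the full pool covers 20 outcomes: B1=T, B1=F, B2=S, B2=E, B3=T, B3=F, B4=S, B4=E, B5=E, B6=T, B7=T, B7=F, B8=T, B8=F, B9=T, B9=F, B10=S, B10=E, B11=F, B12=F
every size-1 subset falls short of the 20 outcomes (best: 9/20)
every size-2 subset falls short of the 20 outcomes (best: 15/20)
inputs {2, 7, 10} (size 3) cover everything; no size-3 subset with a lexicographically smaller index list covers all 20

Answer: 2, 7, 10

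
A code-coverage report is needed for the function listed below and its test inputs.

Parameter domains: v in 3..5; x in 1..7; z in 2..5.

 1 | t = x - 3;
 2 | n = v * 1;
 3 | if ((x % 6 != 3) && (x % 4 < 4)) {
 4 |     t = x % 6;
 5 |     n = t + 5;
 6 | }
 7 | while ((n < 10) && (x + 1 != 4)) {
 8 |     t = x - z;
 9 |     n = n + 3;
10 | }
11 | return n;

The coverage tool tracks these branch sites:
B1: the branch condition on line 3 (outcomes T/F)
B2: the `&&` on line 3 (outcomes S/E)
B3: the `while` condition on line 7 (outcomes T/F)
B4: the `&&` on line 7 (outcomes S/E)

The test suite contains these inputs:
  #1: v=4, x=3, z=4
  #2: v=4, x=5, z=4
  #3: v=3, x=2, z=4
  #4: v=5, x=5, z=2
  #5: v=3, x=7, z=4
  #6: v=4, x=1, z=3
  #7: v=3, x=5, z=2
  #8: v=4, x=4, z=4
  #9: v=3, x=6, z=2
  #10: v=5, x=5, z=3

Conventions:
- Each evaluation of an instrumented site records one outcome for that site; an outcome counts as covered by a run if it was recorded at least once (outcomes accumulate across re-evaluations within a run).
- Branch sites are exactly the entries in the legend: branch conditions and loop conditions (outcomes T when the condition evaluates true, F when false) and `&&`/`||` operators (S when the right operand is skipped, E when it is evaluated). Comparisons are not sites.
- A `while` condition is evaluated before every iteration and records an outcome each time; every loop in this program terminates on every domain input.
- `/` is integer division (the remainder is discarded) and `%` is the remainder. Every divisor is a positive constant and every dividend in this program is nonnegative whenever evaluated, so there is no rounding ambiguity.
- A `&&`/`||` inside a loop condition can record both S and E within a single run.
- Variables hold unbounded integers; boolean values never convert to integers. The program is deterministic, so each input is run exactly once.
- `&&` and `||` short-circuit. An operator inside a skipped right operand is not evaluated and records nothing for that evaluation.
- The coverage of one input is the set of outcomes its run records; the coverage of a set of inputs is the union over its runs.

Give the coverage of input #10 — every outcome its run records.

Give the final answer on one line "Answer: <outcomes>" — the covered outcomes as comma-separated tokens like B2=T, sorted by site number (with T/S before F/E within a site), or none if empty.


Simulating input #10 (v=5, x=5, z=3) step by step:
  B2->E, B1->T, B4->S, B3->F
distinct outcomes covered: B1=T, B2=E, B3=F, B4=S
Answer: B1=T, B2=E, B3=F, B4=S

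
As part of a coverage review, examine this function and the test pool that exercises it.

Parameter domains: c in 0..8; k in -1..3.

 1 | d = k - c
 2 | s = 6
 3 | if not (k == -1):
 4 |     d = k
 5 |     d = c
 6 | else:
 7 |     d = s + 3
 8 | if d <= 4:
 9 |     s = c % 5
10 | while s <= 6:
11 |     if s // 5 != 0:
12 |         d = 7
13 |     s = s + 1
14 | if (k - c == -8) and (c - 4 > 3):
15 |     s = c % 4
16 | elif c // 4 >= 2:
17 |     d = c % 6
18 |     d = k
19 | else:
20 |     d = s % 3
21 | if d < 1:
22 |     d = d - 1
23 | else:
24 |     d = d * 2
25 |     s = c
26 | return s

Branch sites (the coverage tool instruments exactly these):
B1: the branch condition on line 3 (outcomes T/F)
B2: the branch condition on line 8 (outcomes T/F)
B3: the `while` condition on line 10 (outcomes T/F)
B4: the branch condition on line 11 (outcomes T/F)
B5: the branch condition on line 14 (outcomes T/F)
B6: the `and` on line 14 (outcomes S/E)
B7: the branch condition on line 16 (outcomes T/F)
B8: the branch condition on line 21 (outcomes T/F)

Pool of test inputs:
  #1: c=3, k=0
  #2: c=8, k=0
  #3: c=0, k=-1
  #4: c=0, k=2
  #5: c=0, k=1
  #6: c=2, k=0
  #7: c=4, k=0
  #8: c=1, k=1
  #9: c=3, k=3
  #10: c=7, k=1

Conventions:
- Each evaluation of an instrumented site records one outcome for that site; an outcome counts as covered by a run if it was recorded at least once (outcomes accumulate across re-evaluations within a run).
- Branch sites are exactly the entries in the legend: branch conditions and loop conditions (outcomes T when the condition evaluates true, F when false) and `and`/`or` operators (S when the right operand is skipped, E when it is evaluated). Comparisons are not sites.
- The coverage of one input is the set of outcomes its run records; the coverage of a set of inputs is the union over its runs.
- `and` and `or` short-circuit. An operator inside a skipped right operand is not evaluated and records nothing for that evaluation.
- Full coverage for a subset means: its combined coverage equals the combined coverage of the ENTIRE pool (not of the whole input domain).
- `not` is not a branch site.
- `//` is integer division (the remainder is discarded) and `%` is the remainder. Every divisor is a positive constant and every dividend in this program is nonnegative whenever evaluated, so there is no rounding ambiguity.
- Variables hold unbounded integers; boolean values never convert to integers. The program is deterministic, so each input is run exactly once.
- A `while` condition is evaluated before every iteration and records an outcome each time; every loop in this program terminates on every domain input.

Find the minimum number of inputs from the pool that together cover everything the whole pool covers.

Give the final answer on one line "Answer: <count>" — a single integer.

input #1, c=3, k=0: outcomes B1=T, B2=T, B3=T, B3=F, B4=T, B4=F, B5=F, B6=S, B7=F, B8=F
input #2, c=8, k=0: outcomes B1=T, B2=F, B3=T, B3=F, B4=T, B5=T, B6=E, B8=F
input #3, c=0, k=-1: outcomes B1=F, B2=F, B3=T, B3=F, B4=T, B5=F, B6=S, B7=F, B8=F
input #4, c=0, k=2: outcomes B1=T, B2=T, B3=T, B3=F, B4=T, B4=F, B5=F, B6=S, B7=F, B8=F
input #5, c=0, k=1: outcomes B1=T, B2=T, B3=T, B3=F, B4=T, B4=F, B5=F, B6=S, B7=F, B8=F
input #6, c=2, k=0: outcomes B1=T, B2=T, B3=T, B3=F, B4=T, B4=F, B5=F, B6=S, B7=F, B8=F
input #7, c=4, k=0: outcomes B1=T, B2=T, B3=T, B3=F, B4=T, B4=F, B5=F, B6=S, B7=F, B8=F
input #8, c=1, k=1: outcomes B1=T, B2=T, B3=T, B3=F, B4=T, B4=F, B5=F, B6=S, B7=F, B8=F
input #9, c=3, k=3: outcomes B1=T, B2=T, B3=T, B3=F, B4=T, B4=F, B5=F, B6=S, B7=F, B8=F
input #10, c=7, k=1: outcomes B1=T, B2=F, B3=T, B3=F, B4=T, B5=F, B6=S, B7=F, B8=F
union over all inputs: B1=T, B1=F, B2=T, B2=F, B3=T, B3=F, B4=T, B4=F, B5=T, B5=F, B6=S, B6=E, B7=F, B8=F (14 outcomes)
checked all size-1 subsets: none covers 14 outcomes (max 10/14)
checked all size-2 subsets: none covers 14 outcomes (max 13/14)
at size 3, {1, 2, 3} reaches all 14 outcomes; every lexicographically earlier size-3 subset fails

Answer: 3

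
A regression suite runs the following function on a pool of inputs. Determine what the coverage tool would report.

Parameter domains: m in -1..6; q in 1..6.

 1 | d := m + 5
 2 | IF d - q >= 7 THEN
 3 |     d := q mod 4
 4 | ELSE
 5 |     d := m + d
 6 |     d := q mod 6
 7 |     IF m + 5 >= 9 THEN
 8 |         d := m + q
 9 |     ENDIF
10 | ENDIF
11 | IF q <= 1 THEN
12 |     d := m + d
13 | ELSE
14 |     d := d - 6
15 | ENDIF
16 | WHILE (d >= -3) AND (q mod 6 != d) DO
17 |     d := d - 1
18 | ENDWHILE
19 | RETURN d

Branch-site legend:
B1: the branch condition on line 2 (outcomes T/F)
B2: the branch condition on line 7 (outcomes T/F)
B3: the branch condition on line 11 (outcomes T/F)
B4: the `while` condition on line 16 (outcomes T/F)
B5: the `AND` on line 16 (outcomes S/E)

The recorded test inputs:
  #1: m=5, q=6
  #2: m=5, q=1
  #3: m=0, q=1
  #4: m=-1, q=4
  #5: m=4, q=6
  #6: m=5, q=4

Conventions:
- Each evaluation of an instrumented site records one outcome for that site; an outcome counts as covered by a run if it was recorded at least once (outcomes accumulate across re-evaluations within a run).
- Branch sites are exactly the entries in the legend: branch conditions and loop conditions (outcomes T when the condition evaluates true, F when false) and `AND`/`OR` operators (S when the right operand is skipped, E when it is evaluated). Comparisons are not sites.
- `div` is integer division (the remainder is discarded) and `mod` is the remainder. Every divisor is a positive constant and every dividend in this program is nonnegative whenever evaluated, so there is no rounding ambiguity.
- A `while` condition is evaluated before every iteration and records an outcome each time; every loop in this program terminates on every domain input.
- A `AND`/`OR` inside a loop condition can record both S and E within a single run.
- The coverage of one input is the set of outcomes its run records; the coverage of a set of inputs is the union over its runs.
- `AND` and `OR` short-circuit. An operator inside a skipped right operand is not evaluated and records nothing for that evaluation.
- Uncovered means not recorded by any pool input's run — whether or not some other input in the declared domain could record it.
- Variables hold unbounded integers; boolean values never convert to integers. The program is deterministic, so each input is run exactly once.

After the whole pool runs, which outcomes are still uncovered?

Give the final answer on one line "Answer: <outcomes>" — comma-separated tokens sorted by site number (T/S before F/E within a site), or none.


input #1 (m=5, q=6): events B1->F, B2->T, B3->F, B5->E, B4->T, B5->E, B4->T, B5->E, B4->T, B5->E, B4->T, B5->E, B4->T, B5->E, ...; covers B1=F, B2=T, B3=F, B4=T, B4=F, B5=E
input #2 (m=5, q=1): events B1->T, B3->T, B5->E, B4->T, B5->E, B4->T, B5->E, B4->T, B5->E, B4->T, B5->E, B4->T, B5->E, B4->F; covers B1=T, B3=T, B4=T, B4=F, B5=E
input #3 (m=0, q=1): events B1->F, B2->F, B3->T, B5->E, B4->F; covers B1=F, B2=F, B3=T, B4=F, B5=E
input #4 (m=-1, q=4): events B1->F, B2->F, B3->F, B5->E, B4->T, B5->E, B4->T, B5->S, B4->F; covers B1=F, B2=F, B3=F, B4=T, B4=F, B5=S, B5=E
input #5 (m=4, q=6): events B1->F, B2->T, B3->F, B5->E, B4->T, B5->E, B4->T, B5->E, B4->T, B5->E, B4->T, B5->E, B4->F; covers B1=F, B2=T, B3=F, B4=T, B4=F, B5=E
input #6 (m=5, q=4): events B1->F, B2->T, B3->F, B5->E, B4->T, B5->E, B4->T, B5->E, B4->T, B5->E, B4->T, B5->E, B4->T, B5->E, ...; covers B1=F, B2=T, B3=F, B4=T, B4=F, B5=S, B5=E
union over the pool: B1=T, B1=F, B2=T, B2=F, B3=T, B3=F, B4=T, B4=F, B5=S, B5=E
uncovered (0 of 10): none
Answer: none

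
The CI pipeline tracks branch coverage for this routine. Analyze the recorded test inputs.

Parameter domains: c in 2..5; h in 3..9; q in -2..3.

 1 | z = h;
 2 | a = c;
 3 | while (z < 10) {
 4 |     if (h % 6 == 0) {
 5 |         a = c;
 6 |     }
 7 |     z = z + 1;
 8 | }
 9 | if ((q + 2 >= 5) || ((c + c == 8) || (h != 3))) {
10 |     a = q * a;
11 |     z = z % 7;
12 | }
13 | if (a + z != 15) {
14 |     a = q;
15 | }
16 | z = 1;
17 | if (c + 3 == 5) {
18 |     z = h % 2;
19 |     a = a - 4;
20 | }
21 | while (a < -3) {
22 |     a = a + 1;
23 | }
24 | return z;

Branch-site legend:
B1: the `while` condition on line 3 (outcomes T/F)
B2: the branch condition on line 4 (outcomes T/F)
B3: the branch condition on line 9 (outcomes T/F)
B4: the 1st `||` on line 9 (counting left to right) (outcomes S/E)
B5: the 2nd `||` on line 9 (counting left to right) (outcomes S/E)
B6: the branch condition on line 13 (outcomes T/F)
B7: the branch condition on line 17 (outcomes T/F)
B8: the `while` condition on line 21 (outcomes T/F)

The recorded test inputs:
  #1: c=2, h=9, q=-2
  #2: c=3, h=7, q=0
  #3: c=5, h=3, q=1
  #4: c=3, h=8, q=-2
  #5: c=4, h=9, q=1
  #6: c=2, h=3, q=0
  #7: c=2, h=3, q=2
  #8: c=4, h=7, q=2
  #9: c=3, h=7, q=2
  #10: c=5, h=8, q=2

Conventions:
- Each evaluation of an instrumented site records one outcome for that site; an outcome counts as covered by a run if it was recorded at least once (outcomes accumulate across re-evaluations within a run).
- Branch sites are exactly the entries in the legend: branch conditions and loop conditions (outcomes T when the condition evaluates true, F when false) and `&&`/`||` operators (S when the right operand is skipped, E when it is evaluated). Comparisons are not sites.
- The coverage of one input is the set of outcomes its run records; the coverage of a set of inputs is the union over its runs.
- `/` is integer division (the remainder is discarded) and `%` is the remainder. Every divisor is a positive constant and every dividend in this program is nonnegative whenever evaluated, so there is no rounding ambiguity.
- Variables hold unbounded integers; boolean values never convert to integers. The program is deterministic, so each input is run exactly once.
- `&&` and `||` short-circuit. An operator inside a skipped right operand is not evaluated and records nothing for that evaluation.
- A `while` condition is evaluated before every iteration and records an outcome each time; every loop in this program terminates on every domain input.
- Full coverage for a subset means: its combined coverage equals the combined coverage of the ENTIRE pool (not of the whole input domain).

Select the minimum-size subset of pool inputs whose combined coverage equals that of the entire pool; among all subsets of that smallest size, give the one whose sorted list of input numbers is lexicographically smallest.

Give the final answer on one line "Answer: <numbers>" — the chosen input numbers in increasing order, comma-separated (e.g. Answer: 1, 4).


input #1 (c=2, h=9, q=-2): events B1->T, B2->F, B1->F, B4->E, B5->E, B3->T, B6->T, B7->T, B8->T, B8->T, B8->T, B8->F; covers B1=T, B1=F, B2=F, B3=T, B4=E, B5=E, B6=T, B7=T, B8=T, B8=F
input #2 (c=3, h=7, q=0): events B1->T, B2->F, B1->T, B2->F, B1->T, B2->F, B1->F, B4->E, B5->E, B3->T, B6->T, B7->F, B8->F; covers B1=T, B1=F, B2=F, B3=T, B4=E, B5=E, B6=T, B7=F, B8=F
input #3 (c=5, h=3, q=1): events B1->T, B2->F, B1->T, B2->F, B1->T, B2->F, B1->T, B2->F, B1->T, B2->F, B1->T, B2->F, B1->T, B2->F, ...; covers B1=T, B1=F, B2=F, B3=F, B4=E, B5=E, B6=F, B7=F, B8=F
input #4 (c=3, h=8, q=-2): events B1->T, B2->F, B1->T, B2->F, B1->F, B4->E, B5->E, B3->T, B6->T, B7->F, B8->F; covers B1=T, B1=F, B2=F, B3=T, B4=E, B5=E, B6=T, B7=F, B8=F
input #5 (c=4, h=9, q=1): events B1->T, B2->F, B1->F, B4->E, B5->S, B3->T, B6->T, B7->F, B8->F; covers B1=T, B1=F, B2=F, B3=T, B4=E, B5=S, B6=T, B7=F, B8=F
input #6 (c=2, h=3, q=0): events B1->T, B2->F, B1->T, B2->F, B1->T, B2->F, B1->T, B2->F, B1->T, B2->F, B1->T, B2->F, B1->T, B2->F, ...; covers B1=T, B1=F, B2=F, B3=F, B4=E, B5=E, B6=T, B7=T, B8=T, B8=F
input #7 (c=2, h=3, q=2): events B1->T, B2->F, B1->T, B2->F, B1->T, B2->F, B1->T, B2->F, B1->T, B2->F, B1->T, B2->F, B1->T, B2->F, ...; covers B1=T, B1=F, B2=F, B3=F, B4=E, B5=E, B6=T, B7=T, B8=F
input #8 (c=4, h=7, q=2): events B1->T, B2->F, B1->T, B2->F, B1->T, B2->F, B1->F, B4->E, B5->S, B3->T, B6->T, B7->F, B8->F; covers B1=T, B1=F, B2=F, B3=T, B4=E, B5=S, B6=T, B7=F, B8=F
input #9 (c=3, h=7, q=2): events B1->T, B2->F, B1->T, B2->F, B1->T, B2->F, B1->F, B4->E, B5->E, B3->T, B6->T, B7->F, B8->F; covers B1=T, B1=F, B2=F, B3=T, B4=E, B5=E, B6=T, B7=F, B8=F
input #10 (c=5, h=8, q=2): events B1->T, B2->F, B1->T, B2->F, B1->F, B4->E, B5->E, B3->T, B6->T, B7->F, B8->F; covers B1=T, B1=F, B2=F, B3=T, B4=E, B5=E, B6=T, B7=F, B8=F
union over all inputs: B1=T, B1=F, B2=F, B3=T, B3=F, B4=E, B5=S, B5=E, B6=T, B6=F, B7=T, B7=F, B8=T, B8=F (14 outcomes)
every size-1 subset falls short of the 14 outcomes (best: 10/14)
every size-2 subset falls short of the 14 outcomes (best: 13/14)
inputs {1, 3, 5} (size 3) cover everything; no size-3 subset with a lexicographically smaller index list covers all 14
Answer: 1, 3, 5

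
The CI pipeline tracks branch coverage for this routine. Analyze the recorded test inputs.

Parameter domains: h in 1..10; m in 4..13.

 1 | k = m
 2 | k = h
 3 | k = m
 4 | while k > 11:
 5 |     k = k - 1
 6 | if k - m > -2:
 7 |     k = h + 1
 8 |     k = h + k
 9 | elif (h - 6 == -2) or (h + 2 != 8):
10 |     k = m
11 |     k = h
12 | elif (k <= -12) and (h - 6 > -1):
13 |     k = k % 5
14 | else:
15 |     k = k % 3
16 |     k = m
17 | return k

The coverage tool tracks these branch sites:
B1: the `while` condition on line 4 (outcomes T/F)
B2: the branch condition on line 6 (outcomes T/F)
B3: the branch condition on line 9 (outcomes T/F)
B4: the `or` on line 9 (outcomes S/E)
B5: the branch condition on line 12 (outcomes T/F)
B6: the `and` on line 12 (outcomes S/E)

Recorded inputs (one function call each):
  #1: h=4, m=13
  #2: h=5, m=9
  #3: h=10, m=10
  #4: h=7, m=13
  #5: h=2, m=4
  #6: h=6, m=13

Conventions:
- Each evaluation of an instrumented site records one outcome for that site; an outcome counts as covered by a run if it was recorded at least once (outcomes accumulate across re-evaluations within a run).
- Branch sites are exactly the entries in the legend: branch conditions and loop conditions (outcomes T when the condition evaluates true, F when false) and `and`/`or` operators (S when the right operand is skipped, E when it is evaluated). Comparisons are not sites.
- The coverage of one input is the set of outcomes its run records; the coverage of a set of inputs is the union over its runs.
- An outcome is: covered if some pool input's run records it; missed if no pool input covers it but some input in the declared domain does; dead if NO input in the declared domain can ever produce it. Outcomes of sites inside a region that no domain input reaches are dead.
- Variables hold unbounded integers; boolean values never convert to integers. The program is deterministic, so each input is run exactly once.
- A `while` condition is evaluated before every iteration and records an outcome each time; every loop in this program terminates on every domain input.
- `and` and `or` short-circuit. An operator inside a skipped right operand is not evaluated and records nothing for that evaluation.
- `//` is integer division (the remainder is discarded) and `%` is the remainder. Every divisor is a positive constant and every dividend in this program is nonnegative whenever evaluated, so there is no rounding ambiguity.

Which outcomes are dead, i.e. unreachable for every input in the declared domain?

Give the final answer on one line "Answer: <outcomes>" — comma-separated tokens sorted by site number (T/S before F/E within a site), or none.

exhaustive pass over the 100-input domain:
  B5=T: no domain input ever produces it -> dead
  B6=E: no domain input ever produces it -> dead
  reachable outcomes have witnesses, e.g. B1=T (e.g. h=1, m=12), B1=F (e.g. h=1, m=4), B2=T (e.g. h=1, m=4), B2=F (e.g. h=1, m=13)

Answer: B5=T, B6=E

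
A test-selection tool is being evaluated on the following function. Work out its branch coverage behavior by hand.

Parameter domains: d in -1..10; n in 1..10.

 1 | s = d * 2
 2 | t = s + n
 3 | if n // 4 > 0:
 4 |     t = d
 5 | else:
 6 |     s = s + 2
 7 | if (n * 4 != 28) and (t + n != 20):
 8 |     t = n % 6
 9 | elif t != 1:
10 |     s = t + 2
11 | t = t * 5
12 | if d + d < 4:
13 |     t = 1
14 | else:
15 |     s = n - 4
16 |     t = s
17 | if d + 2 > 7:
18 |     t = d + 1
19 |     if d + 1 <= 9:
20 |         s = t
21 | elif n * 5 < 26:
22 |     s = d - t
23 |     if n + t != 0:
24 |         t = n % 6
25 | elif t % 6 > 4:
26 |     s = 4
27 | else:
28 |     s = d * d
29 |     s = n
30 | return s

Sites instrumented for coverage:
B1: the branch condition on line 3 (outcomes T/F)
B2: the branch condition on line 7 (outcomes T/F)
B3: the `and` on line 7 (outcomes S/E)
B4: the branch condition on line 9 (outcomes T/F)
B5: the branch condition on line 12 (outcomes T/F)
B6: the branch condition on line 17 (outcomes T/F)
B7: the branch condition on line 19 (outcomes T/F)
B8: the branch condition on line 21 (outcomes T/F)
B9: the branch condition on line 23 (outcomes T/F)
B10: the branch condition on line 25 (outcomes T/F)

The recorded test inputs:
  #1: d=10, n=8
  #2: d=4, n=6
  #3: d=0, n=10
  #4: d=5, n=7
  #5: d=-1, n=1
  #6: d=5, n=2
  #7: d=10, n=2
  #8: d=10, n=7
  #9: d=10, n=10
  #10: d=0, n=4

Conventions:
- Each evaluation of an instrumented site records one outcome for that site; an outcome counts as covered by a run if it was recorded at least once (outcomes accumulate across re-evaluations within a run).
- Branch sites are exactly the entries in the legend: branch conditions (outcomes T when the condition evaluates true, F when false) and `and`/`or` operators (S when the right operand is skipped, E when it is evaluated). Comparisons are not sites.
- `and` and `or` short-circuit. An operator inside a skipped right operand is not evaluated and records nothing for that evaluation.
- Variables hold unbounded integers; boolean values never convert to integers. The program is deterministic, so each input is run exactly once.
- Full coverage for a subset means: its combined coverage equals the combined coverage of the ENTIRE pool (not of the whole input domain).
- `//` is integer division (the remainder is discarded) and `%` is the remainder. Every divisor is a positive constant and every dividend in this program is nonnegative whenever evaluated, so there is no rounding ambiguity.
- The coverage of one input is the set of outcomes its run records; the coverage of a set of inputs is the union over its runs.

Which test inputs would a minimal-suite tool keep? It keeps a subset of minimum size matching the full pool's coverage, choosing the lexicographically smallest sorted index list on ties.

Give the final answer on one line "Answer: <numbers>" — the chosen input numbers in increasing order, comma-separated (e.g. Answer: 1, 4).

test 1 (d=10, n=8) fires B1->T, B3->E, B2->T, B5->F, B6->T, B7->F; hits B1=T, B2=T, B3=E, B5=F, B6=T, B7=F
test 2 (d=4, n=6) fires B1->T, B3->E, B2->T, B5->F, B6->F, B8->F, B10->F; hits B1=T, B2=T, B3=E, B5=F, B6=F, B8=F, B10=F
test 3 (d=0, n=10) fires B1->T, B3->E, B2->T, B5->T, B6->F, B8->F, B10->F; hits B1=T, B2=T, B3=E, B5=T, B6=F, B8=F, B10=F
test 4 (d=5, n=7) fires B1->T, B3->S, B2->F, B4->T, B5->F, B6->F, B8->F, B10->F; hits B1=T, B2=F, B3=S, B4=T, B5=F, B6=F, B8=F, B10=F
test 5 (d=-1, n=1) fires B1->F, B3->E, B2->T, B5->T, B6->F, B8->T, B9->T; hits B1=F, B2=T, B3=E, B5=T, B6=F, B8=T, B9=T
test 6 (d=5, n=2) fires B1->F, B3->E, B2->T, B5->F, B6->F, B8->T, B9->F; hits B1=F, B2=T, B3=E, B5=F, B6=F, B8=T, B9=F
test 7 (d=10, n=2) fires B1->F, B3->E, B2->T, B5->F, B6->T, B7->F; hits B1=F, B2=T, B3=E, B5=F, B6=T, B7=F
test 8 (d=10, n=7) fires B1->T, B3->S, B2->F, B4->T, B5->F, B6->T, B7->F; hits B1=T, B2=F, B3=S, B4=T, B5=F, B6=T, B7=F
test 9 (d=10, n=10) fires B1->T, B3->E, B2->F, B4->T, B5->F, B6->T, B7->F; hits B1=T, B2=F, B3=E, B4=T, B5=F, B6=T, B7=F
test 10 (d=0, n=4) fires B1->T, B3->E, B2->T, B5->T, B6->F, B8->T, B9->T; hits B1=T, B2=T, B3=E, B5=T, B6=F, B8=T, B9=T
together the pool reaches 17 outcomes: B1=T, B1=F, B2=T, B2=F, B3=S, B3=E, B4=T, B5=T, B5=F, B6=T, B6=F, B7=F, B8=T, B8=F, B9=T, B9=F, B10=F
checked all size-1 subsets: none covers 17 outcomes (max 8/17)
checked all size-2 subsets: none covers 17 outcomes (max 14/17)
checked all size-3 subsets: none covers 17 outcomes (max 16/17)
inputs {1, 4, 5, 6} (size 4) cover everything; no size-4 subset with a lexicographically smaller index list covers all 17

Answer: 1, 4, 5, 6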